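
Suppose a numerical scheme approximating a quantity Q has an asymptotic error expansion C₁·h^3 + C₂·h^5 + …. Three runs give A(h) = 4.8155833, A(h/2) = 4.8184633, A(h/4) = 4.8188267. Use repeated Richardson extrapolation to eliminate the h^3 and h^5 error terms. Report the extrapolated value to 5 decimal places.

First eliminate the h^3 term (factor 2^3 = 8):
  B₁ = (8·4.8184633 − 4.8155833)/7 = 4.8188747
  B₂ = (8·4.8188267 − 4.8184633)/7 = 4.8188786
Then eliminate the h^5 term (factor 2^5 = 32):
  (32·4.8188786 − 4.8188747)/31 = 4.8188787

4.81888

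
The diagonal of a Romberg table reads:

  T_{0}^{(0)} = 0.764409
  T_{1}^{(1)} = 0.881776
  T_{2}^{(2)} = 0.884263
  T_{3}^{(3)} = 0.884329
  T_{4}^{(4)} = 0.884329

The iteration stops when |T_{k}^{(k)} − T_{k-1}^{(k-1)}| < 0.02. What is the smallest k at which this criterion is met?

k = 2

|T_{1}^{(1)} − T_{0}^{(0)}| = 0.117367 ≥ 0.02
|T_{2}^{(2)} − T_{1}^{(1)}| = 0.002487 < 0.02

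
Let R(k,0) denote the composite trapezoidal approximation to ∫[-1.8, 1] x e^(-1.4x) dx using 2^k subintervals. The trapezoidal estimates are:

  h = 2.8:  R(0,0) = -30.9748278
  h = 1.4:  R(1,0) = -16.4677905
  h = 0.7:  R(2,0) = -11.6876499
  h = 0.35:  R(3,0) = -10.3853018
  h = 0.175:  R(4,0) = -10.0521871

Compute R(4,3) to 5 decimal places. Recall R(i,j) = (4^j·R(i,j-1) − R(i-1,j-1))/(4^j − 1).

Richardson extrapolation on the trapezoidal column (denominator 4−1=3):
R(2,1) = (4·(-11.6876499) − (-16.4677905)) / 3 = -10.0942697
R(3,1) = (4·(-10.3853018) − (-11.6876499)) / 3 = -9.9511858
R(4,1) = (4·(-10.0521871) − (-10.3853018)) / 3 = -9.9411489
R(3,2) = -9.9511858 + (-9.9511858 − (-10.0942697))/15 = -9.9416469
R(4,2) = (16·(-9.9411489) − (-9.9511858)) / 15 = -9.9404798
R(4,3) = -9.9404798 + (-9.9404798 − (-9.9416469))/63 = -9.9404613

-9.94046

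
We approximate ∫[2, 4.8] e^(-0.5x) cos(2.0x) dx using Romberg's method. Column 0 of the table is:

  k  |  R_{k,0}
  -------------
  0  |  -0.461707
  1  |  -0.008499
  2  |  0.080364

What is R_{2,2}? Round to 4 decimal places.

Richardson extrapolation on the trapezoidal column (denominator 4−1=3):
R_{1,1} = (4·(-0.008499) − (-0.461707)) / 3 = 0.142570
R_{2,1} = 0.080364 + (0.080364 − (-0.008499))/3 = 0.109985
R_{2,2} = 0.109985 + (0.109985 − 0.142570)/15 = 0.107813

0.1078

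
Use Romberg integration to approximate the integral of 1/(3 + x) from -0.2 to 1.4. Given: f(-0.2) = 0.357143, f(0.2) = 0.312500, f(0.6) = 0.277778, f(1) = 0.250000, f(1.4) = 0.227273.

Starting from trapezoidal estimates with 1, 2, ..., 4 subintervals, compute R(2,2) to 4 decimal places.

0.4520

R(0,0) (trapezoid, 1 panel, h=1.6000): 0.467533
R(1,0) (trapezoid, 2 panels, h=0.8000): 0.455989
R(2,0) (trapezoid, 4 panels, h=0.4000): 0.452994
R(1,1) = 0.455989 + (0.455989 − 0.467533)/3 = 0.452141
R(2,1) = 0.452994 + (0.452994 − 0.455989)/3 = 0.451996
R(2,2) = 0.451996 + (0.451996 − 0.452141)/15 = 0.451986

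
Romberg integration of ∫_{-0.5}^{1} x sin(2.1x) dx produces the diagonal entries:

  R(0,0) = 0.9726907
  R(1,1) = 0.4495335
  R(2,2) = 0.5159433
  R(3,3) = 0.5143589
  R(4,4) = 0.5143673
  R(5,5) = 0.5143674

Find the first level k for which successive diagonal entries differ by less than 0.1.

|R(1,1) − R(0,0)| = 0.5231572 ≥ 0.1
|R(2,2) − R(1,1)| = 0.0664098 < 0.1

k = 2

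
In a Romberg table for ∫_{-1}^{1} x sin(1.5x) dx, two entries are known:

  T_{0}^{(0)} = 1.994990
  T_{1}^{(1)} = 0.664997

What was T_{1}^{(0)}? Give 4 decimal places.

0.9975

From T_{1}^{(1)} = (4·T_{1}^{(0)} − T_{0}^{(0)})/3, solve for T_{1}^{(0)}:
4·T_{1}^{(0)} = 3·0.664997 + 1.994990 = 3.989981
T_{1}^{(0)} = 0.997495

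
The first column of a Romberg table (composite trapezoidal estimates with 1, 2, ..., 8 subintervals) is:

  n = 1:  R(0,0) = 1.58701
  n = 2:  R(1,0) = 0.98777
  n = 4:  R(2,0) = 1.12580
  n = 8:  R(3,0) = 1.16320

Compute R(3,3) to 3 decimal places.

1.176

Richardson extrapolation on the trapezoidal column (denominator 4−1=3):
R(1,1) = 0.98777 + (0.98777 − 1.58701)/3 = 0.78802
R(2,1) = 1.12580 + (1.12580 − 0.98777)/3 = 1.17181
R(3,1) = 1.16320 + (1.16320 − 1.12580)/3 = 1.17567
R(2,2) = 1.17181 + (1.17181 − 0.78802)/15 = 1.19740
R(3,2) = 1.17567 + (1.17567 − 1.17181)/15 = 1.17593
R(3,3) = 1.17593 + (1.17593 − 1.19740)/63 = 1.17559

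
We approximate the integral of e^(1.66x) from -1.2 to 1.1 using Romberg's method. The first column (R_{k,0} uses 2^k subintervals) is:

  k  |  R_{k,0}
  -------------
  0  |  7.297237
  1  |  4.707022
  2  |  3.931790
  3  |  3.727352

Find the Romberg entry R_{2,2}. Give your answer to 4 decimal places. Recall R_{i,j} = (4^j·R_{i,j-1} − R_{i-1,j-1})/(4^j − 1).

3.6620

Richardson extrapolation on the trapezoidal column (denominator 4−1=3):
R_{1,1} = (4·4.707022 − 7.297237) / 3 = 3.843617
R_{2,1} = 3.931790 + (3.931790 − 4.707022)/3 = 3.673379
R_{2,2} = 3.673379 + (3.673379 − 3.843617)/15 = 3.662030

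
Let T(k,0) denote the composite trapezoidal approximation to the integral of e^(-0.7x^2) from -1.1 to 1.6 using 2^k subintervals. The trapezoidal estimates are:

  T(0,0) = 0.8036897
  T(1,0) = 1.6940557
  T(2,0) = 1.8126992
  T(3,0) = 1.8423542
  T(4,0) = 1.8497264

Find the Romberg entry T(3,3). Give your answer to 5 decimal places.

1.85239

Richardson extrapolation on the trapezoidal column (denominator 4−1=3):
T(1,1) = 1.6940557 + (1.6940557 − 0.8036897)/3 = 1.9908444
T(2,1) = (4·1.8126992 − 1.6940557) / 3 = 1.8522470
T(3,1) = 1.8423542 + (1.8423542 − 1.8126992)/3 = 1.8522392
T(2,2) = 1.8522470 + (1.8522470 − 1.9908444)/15 = 1.8430072
T(3,2) = 1.8522392 + (1.8522392 − 1.8522470)/15 = 1.8522387
T(3,3) = (64·1.8522387 − 1.8430072) / 63 = 1.8523852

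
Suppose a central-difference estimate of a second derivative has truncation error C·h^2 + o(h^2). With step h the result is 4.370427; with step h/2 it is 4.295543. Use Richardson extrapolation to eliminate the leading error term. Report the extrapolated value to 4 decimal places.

4.2706

Extrapolated value = (4·A(h/2) − A(h)) / (4 − 1)
= (4·4.295543 − 4.370427) / 3
= 12.811745 / 3 = 4.270582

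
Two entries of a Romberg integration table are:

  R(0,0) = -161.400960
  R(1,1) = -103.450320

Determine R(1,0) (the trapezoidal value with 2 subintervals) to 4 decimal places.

From R(1,1) = (4·R(1,0) − R(0,0))/3, solve for R(1,0):
4·R(1,0) = 3·(-103.450320) + (-161.400960) = -471.751920
R(1,0) = -117.937980

-117.9380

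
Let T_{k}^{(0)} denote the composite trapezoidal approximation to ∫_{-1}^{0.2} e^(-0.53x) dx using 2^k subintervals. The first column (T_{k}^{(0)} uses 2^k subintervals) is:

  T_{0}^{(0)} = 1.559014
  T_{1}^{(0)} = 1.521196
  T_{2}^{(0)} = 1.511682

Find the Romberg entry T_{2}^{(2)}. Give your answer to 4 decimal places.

1.5085

Richardson extrapolation on the trapezoidal column (denominator 4−1=3):
T_{1}^{(1)} = 1.521196 + (1.521196 − 1.559014)/3 = 1.508590
T_{2}^{(1)} = 1.511682 + (1.511682 − 1.521196)/3 = 1.508511
T_{2}^{(2)} = 1.508511 + (1.508511 − 1.508590)/15 = 1.508506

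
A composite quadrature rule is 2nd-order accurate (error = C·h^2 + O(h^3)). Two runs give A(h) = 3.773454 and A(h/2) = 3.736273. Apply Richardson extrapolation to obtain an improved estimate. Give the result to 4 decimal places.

3.7239

The leading error scales as h^2; refining by a factor of 2 reduces it by 2^2 = 4.
Extrapolated value = (4·A(h/2) − A(h)) / (4 − 1)
= (4·3.736273 − 3.773454) / 3
= 11.171638 / 3 = 3.723879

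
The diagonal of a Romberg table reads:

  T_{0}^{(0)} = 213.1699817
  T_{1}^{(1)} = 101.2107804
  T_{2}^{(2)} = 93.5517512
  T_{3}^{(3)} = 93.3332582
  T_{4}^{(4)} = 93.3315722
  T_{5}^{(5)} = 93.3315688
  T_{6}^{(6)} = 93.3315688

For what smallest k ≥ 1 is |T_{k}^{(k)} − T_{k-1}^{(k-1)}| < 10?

k = 2

|T_{1}^{(1)} − T_{0}^{(0)}| = 111.9592013 ≥ 10
|T_{2}^{(2)} − T_{1}^{(1)}| = 7.6590292 < 10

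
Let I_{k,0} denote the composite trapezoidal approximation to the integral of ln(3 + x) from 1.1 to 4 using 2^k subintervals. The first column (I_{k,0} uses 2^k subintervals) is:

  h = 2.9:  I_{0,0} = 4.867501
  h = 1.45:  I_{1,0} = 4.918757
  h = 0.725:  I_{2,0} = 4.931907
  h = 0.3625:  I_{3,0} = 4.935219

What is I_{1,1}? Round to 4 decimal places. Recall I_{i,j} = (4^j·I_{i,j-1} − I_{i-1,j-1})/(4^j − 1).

Richardson extrapolation on the trapezoidal column (denominator 4−1=3):
I_{1,1} = (4·4.918757 − 4.867501) / 3 = 4.935842
(Column j=1 coincides with Simpson's rule on the same nodes.)

4.9358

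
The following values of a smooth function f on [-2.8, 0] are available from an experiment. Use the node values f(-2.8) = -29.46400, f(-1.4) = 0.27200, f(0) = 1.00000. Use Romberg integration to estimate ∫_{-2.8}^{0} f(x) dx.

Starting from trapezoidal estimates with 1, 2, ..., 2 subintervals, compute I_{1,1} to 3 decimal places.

-12.775

I_{0,0} (trapezoid, 1 panel, h=2.8000): -39.84960
I_{1,0} (trapezoid, 2 panels, h=1.4000): -19.54400
I_{1,1} = -19.54400 + (-19.54400 − (-39.84960))/3 = -12.77547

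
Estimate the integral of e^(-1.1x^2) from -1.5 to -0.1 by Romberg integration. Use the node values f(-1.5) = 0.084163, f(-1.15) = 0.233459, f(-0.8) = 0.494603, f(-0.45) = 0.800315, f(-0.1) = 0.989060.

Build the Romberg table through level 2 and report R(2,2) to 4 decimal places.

0.7238

R(0,0) (trapezoid, 1 panel, h=1.4000): 0.751256
R(1,0) (trapezoid, 2 panels, h=0.7000): 0.721850
R(2,0) (trapezoid, 4 panels, h=0.3500): 0.722746
R(1,1) = 0.721850 + (0.721850 − 0.751256)/3 = 0.712048
R(2,1) = 0.722746 + (0.722746 − 0.721850)/3 = 0.723045
R(2,2) = 0.723045 + (0.723045 − 0.712048)/15 = 0.723778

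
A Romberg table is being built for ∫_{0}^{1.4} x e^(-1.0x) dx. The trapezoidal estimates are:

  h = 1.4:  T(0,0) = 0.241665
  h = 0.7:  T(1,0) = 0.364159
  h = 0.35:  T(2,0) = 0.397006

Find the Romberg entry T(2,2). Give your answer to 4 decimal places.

0.4082

Richardson extrapolation on the trapezoidal column (denominator 4−1=3):
T(1,1) = 0.364159 + (0.364159 − 0.241665)/3 = 0.404990
T(2,1) = (4·0.397006 − 0.364159) / 3 = 0.407955
T(2,2) = (16·0.407955 − 0.404990) / 15 = 0.408153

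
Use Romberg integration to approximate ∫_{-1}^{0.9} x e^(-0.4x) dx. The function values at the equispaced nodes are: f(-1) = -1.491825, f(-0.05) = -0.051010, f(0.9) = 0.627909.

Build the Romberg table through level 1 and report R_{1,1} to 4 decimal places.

R_{0,0} (trapezoid, 1 panel, h=1.9000): -0.820720
R_{1,0} (trapezoid, 2 panels, h=0.9500): -0.458820
R_{1,1} = -0.458820 + (-0.458820 − (-0.820720))/3 = -0.338187

-0.3382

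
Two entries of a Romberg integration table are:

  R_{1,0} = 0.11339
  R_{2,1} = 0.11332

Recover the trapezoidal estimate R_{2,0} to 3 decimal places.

0.113

From R_{2,1} = (4·R_{2,0} − R_{1,0})/3, solve for R_{2,0}:
4·R_{2,0} = 3·0.11332 + 0.11339 = 0.45335
R_{2,0} = 0.11334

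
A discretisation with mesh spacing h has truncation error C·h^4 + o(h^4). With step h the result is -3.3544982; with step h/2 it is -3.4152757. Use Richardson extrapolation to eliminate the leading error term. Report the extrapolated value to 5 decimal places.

-3.41933

Extrapolated value = (16·A(h/2) − A(h)) / (16 − 1)
= (16·(-3.4152757) − (-3.3544982)) / 15
= -51.2899130 / 15 = -3.4193275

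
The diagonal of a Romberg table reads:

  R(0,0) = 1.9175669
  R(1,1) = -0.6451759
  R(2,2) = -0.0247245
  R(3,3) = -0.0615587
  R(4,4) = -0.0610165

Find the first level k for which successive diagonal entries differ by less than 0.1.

k = 3

|R(1,1) − R(0,0)| = 2.5627428 ≥ 0.1
|R(2,2) − R(1,1)| = 0.6204514 ≥ 0.1
|R(3,3) − R(2,2)| = 0.0368342 < 0.1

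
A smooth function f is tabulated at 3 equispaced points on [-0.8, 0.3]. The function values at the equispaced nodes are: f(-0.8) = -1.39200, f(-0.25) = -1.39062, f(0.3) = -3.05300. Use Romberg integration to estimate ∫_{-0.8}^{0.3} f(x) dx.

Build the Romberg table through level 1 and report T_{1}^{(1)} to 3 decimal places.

T_{0}^{(0)} (trapezoid, 1 panel, h=1.1000): -2.44475
T_{1}^{(0)} (trapezoid, 2 panels, h=0.5500): -1.98722
T_{1}^{(1)} = -1.98722 + (-1.98722 − (-2.44475))/3 = -1.83471

-1.835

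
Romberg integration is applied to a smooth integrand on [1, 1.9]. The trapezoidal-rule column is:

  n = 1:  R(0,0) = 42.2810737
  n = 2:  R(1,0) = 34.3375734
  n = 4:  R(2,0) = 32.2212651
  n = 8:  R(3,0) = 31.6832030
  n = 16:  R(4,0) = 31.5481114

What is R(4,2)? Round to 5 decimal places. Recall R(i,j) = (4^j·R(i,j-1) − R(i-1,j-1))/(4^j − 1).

Richardson extrapolation on the trapezoidal column (denominator 4−1=3):
R(3,1) = 31.6832030 + (31.6832030 − 32.2212651)/3 = 31.5038490
R(4,1) = (4·31.5481114 − 31.6832030) / 3 = 31.5030809
R(4,2) = 31.5030809 + (31.5030809 − 31.5038490)/15 = 31.5030297

31.50303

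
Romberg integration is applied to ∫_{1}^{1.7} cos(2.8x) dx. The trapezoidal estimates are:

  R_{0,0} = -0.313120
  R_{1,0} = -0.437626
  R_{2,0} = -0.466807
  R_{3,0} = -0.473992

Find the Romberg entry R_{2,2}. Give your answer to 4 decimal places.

-0.4764

Richardson extrapolation on the trapezoidal column (denominator 4−1=3):
R_{1,1} = -0.437626 + (-0.437626 − (-0.313120))/3 = -0.479128
R_{2,1} = (4·(-0.466807) − (-0.437626)) / 3 = -0.476534
R_{2,2} = (16·(-0.476534) − (-0.479128)) / 15 = -0.476361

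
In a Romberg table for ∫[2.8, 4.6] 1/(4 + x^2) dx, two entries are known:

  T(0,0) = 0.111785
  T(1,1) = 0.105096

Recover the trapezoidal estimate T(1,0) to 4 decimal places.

0.1068

From T(1,1) = (4·T(1,0) − T(0,0))/3, solve for T(1,0):
4·T(1,0) = 3·0.105096 + 0.111785 = 0.427073
T(1,0) = 0.106768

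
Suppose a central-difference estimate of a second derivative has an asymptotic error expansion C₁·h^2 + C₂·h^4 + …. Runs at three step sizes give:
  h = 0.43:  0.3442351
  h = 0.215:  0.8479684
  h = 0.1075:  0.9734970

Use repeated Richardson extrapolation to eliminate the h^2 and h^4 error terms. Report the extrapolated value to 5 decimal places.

First eliminate the h^2 term (factor 2^2 = 4):
  B₁ = (4·0.8479684 − 0.3442351)/3 = 1.0158795
  B₂ = (4·0.9734970 − 0.8479684)/3 = 1.0153399
Then eliminate the h^4 term (factor 2^4 = 16):
  (16·1.0153399 − 1.0158795)/15 = 1.0153039

1.01530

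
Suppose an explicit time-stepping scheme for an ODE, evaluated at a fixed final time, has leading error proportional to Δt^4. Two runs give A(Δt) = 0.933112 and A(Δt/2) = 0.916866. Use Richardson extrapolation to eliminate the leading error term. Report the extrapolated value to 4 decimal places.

The leading error scales as Δt^4; refining by a factor of 2 reduces it by 2^4 = 16.
Extrapolated value = (16·A(Δt/2) − A(Δt)) / (16 − 1)
= (16·0.916866 − 0.933112) / 15
= 13.736744 / 15 = 0.915783

0.9158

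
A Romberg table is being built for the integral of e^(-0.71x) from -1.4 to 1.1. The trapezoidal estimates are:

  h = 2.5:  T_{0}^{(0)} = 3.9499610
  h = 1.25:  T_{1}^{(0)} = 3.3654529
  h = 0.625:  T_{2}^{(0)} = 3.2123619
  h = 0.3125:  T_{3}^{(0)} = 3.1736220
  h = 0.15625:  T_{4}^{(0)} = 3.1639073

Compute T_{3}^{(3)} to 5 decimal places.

3.16067

T_{1}^{(1)} = 3.3654529 + (3.3654529 − 3.9499610)/3 = 3.1706169
T_{2}^{(1)} = (4·3.2123619 − 3.3654529) / 3 = 3.1613316
T_{3}^{(1)} = (4·3.1736220 − 3.2123619) / 3 = 3.1607087
T_{2}^{(2)} = 3.1613316 + (3.1613316 − 3.1706169)/15 = 3.1607126
T_{3}^{(2)} = (16·3.1607087 − 3.1613316) / 15 = 3.1606672
T_{3}^{(3)} = (64·3.1606672 − 3.1607126) / 63 = 3.1606665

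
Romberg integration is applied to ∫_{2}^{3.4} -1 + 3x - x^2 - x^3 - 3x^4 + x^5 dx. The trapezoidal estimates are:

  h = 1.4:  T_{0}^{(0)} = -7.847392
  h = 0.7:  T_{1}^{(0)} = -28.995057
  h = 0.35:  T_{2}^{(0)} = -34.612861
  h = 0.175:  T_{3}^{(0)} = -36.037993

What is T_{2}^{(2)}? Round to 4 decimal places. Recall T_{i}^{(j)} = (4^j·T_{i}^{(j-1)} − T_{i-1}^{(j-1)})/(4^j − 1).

-36.5149

Richardson extrapolation on the trapezoidal column (denominator 4−1=3):
T_{1}^{(1)} = -28.995057 + (-28.995057 − (-7.847392))/3 = -36.044279
T_{2}^{(1)} = -34.612861 + (-34.612861 − (-28.995057))/3 = -36.485462
T_{2}^{(2)} = (16·(-36.485462) − (-36.044279)) / 15 = -36.514874
(Column j=1 coincides with Simpson's rule on the same nodes.)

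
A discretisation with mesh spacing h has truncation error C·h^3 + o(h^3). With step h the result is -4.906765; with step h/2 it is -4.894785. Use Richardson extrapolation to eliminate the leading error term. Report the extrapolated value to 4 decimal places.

The leading error scales as h^3; refining by a factor of 2 reduces it by 2^3 = 8.
Extrapolated value = (8·A(h/2) − A(h)) / (8 − 1)
= (8·(-4.894785) − (-4.906765)) / 7
= -34.251515 / 7 = -4.893074

-4.8931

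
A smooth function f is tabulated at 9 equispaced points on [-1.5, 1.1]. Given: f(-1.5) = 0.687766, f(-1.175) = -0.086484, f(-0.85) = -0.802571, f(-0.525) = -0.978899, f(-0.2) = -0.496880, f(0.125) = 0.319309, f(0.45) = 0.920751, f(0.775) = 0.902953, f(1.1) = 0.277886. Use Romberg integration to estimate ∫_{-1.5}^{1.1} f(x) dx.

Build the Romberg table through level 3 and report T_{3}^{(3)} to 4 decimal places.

T_{0}^{(0)} (trapezoid, 1 panel, h=2.6000): 1.255348
T_{1}^{(0)} (trapezoid, 2 panels, h=1.3000): -0.018270
T_{2}^{(0)} (trapezoid, 4 panels, h=0.6500): 0.067682
T_{3}^{(0)} (trapezoid, 8 panels, h=0.3250): 0.084827
T_{1}^{(1)} = -0.018270 + (-0.018270 − 1.255348)/3 = -0.442809
T_{2}^{(1)} = 0.067682 + (0.067682 − (-0.018270))/3 = 0.096333
T_{3}^{(1)} = 0.084827 + (0.084827 − 0.067682)/3 = 0.090542
T_{2}^{(2)} = 0.096333 + (0.096333 − (-0.442809))/15 = 0.132276
T_{3}^{(2)} = 0.090542 + (0.090542 − 0.096333)/15 = 0.090156
T_{3}^{(3)} = 0.090156 + (0.090156 − 0.132276)/63 = 0.089487

0.0895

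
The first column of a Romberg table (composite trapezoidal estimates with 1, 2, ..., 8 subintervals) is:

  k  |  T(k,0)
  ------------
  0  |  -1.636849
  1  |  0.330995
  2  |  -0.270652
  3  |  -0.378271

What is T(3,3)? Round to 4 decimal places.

Richardson extrapolation on the trapezoidal column (denominator 4−1=3):
T(1,1) = 0.330995 + (0.330995 − (-1.636849))/3 = 0.986943
T(2,1) = -0.270652 + (-0.270652 − 0.330995)/3 = -0.471201
T(3,1) = -0.378271 + (-0.378271 − (-0.270652))/3 = -0.414144
T(2,2) = -0.471201 + (-0.471201 − 0.986943)/15 = -0.568411
T(3,2) = (16·(-0.414144) − (-0.471201)) / 15 = -0.410340
T(3,3) = -0.410340 + (-0.410340 − (-0.568411))/63 = -0.407831
(Column j=1 coincides with Simpson's rule on the same nodes.)

-0.4078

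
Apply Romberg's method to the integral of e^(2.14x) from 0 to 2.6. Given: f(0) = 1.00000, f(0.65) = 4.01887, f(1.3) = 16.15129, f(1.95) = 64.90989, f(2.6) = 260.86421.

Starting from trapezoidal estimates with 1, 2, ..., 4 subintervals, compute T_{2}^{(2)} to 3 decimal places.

122.275

T_{0}^{(0)} (trapezoid, 1 panel, h=2.6000): 340.42347
T_{1}^{(0)} (trapezoid, 2 panels, h=1.3000): 191.20841
T_{2}^{(0)} (trapezoid, 4 panels, h=0.6500): 140.40790
T_{1}^{(1)} = 191.20841 + (191.20841 − 340.42347)/3 = 141.47006
T_{2}^{(1)} = 140.40790 + (140.40790 − 191.20841)/3 = 123.47440
T_{2}^{(2)} = 123.47440 + (123.47440 − 141.47006)/15 = 122.27469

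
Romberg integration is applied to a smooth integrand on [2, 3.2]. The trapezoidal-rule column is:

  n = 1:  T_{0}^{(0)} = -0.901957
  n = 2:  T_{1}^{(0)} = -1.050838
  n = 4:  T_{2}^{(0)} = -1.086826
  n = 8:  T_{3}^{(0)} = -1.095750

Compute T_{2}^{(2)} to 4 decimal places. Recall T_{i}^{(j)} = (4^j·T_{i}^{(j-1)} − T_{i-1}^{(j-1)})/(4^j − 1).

Richardson extrapolation on the trapezoidal column (denominator 4−1=3):
T_{1}^{(1)} = (4·(-1.050838) − (-0.901957)) / 3 = -1.100465
T_{2}^{(1)} = -1.086826 + (-1.086826 − (-1.050838))/3 = -1.098822
T_{2}^{(2)} = (16·(-1.098822) − (-1.100465)) / 15 = -1.098712

-1.0987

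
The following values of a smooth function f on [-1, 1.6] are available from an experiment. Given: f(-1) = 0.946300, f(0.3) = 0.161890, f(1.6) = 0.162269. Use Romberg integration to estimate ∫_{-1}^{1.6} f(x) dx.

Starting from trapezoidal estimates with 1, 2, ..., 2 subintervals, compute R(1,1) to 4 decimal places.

R(0,0) (trapezoid, 1 panel, h=2.6000): 1.441140
R(1,0) (trapezoid, 2 panels, h=1.3000): 0.931027
R(1,1) = 0.931027 + (0.931027 − 1.441140)/3 = 0.760989

0.7610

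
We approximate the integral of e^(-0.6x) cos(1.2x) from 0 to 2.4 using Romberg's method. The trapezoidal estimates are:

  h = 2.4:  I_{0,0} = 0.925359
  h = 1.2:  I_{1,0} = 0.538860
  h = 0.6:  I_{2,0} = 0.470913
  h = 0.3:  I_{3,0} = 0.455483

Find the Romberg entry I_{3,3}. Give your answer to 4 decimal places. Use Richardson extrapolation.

I_{1,1} = (4·0.538860 − 0.925359) / 3 = 0.410027
I_{2,1} = (4·0.470913 − 0.538860) / 3 = 0.448264
I_{3,1} = (4·0.455483 − 0.470913) / 3 = 0.450340
I_{2,2} = (16·0.448264 − 0.410027) / 15 = 0.450813
I_{3,2} = 0.450340 + (0.450340 − 0.448264)/15 = 0.450478
I_{3,3} = 0.450478 + (0.450478 − 0.450813)/63 = 0.450473
(Column j=1 coincides with Simpson's rule on the same nodes.)

0.4505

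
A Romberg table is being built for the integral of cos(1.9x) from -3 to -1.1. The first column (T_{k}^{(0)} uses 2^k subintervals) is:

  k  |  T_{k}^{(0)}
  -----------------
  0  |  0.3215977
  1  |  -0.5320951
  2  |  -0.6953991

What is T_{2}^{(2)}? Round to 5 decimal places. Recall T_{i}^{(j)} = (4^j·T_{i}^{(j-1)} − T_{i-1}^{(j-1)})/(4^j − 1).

T_{1}^{(1)} = (4·(-0.5320951) − 0.3215977) / 3 = -0.8166594
T_{2}^{(1)} = -0.6953991 + (-0.6953991 − (-0.5320951))/3 = -0.7498338
T_{2}^{(2)} = -0.7498338 + (-0.7498338 − (-0.8166594))/15 = -0.7453788

-0.74538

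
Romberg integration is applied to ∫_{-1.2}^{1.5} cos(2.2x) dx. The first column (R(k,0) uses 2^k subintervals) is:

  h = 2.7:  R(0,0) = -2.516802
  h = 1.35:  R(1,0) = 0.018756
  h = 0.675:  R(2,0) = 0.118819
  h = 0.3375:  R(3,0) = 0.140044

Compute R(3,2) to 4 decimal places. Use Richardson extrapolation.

Richardson extrapolation on the trapezoidal column (denominator 4−1=3):
R(2,1) = 0.118819 + (0.118819 − 0.018756)/3 = 0.152173
R(3,1) = 0.140044 + (0.140044 − 0.118819)/3 = 0.147119
R(3,2) = 0.147119 + (0.147119 − 0.152173)/15 = 0.146782

0.1468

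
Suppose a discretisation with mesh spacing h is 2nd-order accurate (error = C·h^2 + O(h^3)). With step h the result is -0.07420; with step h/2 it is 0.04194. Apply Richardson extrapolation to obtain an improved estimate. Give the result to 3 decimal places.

0.081

The leading error scales as h^2; refining by a factor of 2 reduces it by 2^2 = 4.
Extrapolated value = (4·A(h/2) − A(h)) / (4 − 1)
= (4·0.04194 − (-0.07420)) / 3
= 0.24196 / 3 = 0.08065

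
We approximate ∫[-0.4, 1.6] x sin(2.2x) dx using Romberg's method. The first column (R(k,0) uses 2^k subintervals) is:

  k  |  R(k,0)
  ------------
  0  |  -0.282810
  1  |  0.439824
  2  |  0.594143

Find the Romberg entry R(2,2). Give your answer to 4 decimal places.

0.6432

R(1,1) = (4·0.439824 − (-0.282810)) / 3 = 0.680702
R(2,1) = (4·0.594143 − 0.439824) / 3 = 0.645583
R(2,2) = (16·0.645583 − 0.680702) / 15 = 0.643242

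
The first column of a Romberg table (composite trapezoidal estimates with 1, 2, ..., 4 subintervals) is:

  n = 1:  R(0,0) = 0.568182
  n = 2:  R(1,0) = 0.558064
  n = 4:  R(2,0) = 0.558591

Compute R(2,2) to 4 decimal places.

R(1,1) = 0.558064 + (0.558064 − 0.568182)/3 = 0.554691
R(2,1) = 0.558591 + (0.558591 − 0.558064)/3 = 0.558767
R(2,2) = 0.558767 + (0.558767 − 0.554691)/15 = 0.559039

0.5590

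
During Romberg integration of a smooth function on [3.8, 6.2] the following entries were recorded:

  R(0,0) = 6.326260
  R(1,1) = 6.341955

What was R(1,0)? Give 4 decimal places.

6.3380

From R(1,1) = (4·R(1,0) − R(0,0))/3, solve for R(1,0):
4·R(1,0) = 3·6.341955 + 6.326260 = 25.352125
R(1,0) = 6.338031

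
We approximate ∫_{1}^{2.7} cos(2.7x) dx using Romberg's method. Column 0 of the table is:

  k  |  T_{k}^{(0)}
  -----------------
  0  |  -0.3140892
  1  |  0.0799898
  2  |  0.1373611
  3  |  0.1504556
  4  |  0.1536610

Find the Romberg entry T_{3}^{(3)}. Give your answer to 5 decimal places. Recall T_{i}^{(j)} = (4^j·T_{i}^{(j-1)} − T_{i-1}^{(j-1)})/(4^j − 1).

T_{1}^{(1)} = (4·0.0799898 − (-0.3140892)) / 3 = 0.2113495
T_{2}^{(1)} = (4·0.1373611 − 0.0799898) / 3 = 0.1564849
T_{3}^{(1)} = (4·0.1504556 − 0.1373611) / 3 = 0.1548204
T_{2}^{(2)} = 0.1564849 + (0.1564849 − 0.2113495)/15 = 0.1528273
T_{3}^{(2)} = 0.1548204 + (0.1548204 − 0.1564849)/15 = 0.1547094
T_{3}^{(3)} = (64·0.1547094 − 0.1528273) / 63 = 0.1547393
(Column j=1 coincides with Simpson's rule on the same nodes.)

0.15474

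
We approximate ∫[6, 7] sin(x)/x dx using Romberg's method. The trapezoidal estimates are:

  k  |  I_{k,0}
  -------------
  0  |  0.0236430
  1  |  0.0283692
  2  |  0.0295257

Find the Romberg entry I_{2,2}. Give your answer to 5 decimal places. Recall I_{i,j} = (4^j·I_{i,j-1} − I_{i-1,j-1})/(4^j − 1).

Richardson extrapolation on the trapezoidal column (denominator 4−1=3):
I_{1,1} = 0.0283692 + (0.0283692 − 0.0236430)/3 = 0.0299446
I_{2,1} = (4·0.0295257 − 0.0283692) / 3 = 0.0299112
I_{2,2} = (16·0.0299112 − 0.0299446) / 15 = 0.0299090
(Column j=1 coincides with Simpson's rule on the same nodes.)

0.02991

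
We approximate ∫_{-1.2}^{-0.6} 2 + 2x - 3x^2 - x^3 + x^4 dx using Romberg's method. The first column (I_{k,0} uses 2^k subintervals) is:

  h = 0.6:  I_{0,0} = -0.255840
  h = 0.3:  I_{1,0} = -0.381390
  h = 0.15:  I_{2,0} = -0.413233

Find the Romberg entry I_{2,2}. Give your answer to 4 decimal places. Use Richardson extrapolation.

I_{1,1} = (4·(-0.381390) − (-0.255840)) / 3 = -0.423240
I_{2,1} = (4·(-0.413233) − (-0.381390)) / 3 = -0.423847
I_{2,2} = (16·(-0.423847) − (-0.423240)) / 15 = -0.423887

-0.4239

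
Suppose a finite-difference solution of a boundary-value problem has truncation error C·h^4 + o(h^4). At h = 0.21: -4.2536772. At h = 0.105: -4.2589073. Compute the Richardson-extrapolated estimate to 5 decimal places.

-4.25926

Extrapolated value = (16·A(h/2) − A(h)) / (16 − 1)
= (16·(-4.2589073) − (-4.2536772)) / 15
= -63.8888396 / 15 = -4.2592560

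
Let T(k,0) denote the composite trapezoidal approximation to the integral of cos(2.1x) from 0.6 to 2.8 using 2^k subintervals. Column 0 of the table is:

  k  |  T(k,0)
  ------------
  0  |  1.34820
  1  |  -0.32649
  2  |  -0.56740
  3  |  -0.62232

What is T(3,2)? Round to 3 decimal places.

-0.640

Richardson extrapolation on the trapezoidal column (denominator 4−1=3):
T(2,1) = -0.56740 + (-0.56740 − (-0.32649))/3 = -0.64770
T(3,1) = (4·(-0.62232) − (-0.56740)) / 3 = -0.64063
T(3,2) = -0.64063 + (-0.64063 − (-0.64770))/15 = -0.64016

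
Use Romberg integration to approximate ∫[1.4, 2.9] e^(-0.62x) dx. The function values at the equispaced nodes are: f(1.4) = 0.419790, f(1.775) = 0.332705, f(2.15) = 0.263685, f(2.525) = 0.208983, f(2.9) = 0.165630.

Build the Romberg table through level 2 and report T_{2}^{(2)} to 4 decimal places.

T_{0}^{(0)} (trapezoid, 1 panel, h=1.5000): 0.439065
T_{1}^{(0)} (trapezoid, 2 panels, h=0.7500): 0.417296
T_{2}^{(0)} (trapezoid, 4 panels, h=0.3750): 0.411781
T_{1}^{(1)} = 0.417296 + (0.417296 − 0.439065)/3 = 0.410040
T_{2}^{(1)} = 0.411781 + (0.411781 − 0.417296)/3 = 0.409943
T_{2}^{(2)} = 0.409943 + (0.409943 − 0.410040)/15 = 0.409937

0.4099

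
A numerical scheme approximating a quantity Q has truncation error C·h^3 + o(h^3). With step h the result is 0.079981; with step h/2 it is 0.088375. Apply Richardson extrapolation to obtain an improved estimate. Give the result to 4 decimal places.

The leading error scales as h^3; refining by a factor of 2 reduces it by 2^3 = 8.
Extrapolated value = (8·A(h/2) − A(h)) / (8 − 1)
= (8·0.088375 − 0.079981) / 7
= 0.627019 / 7 = 0.089574

0.0896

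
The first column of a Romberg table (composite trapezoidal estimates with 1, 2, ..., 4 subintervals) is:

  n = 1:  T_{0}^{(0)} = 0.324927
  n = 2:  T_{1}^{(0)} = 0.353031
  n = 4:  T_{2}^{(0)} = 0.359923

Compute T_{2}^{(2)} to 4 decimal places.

0.3622

Richardson extrapolation on the trapezoidal column (denominator 4−1=3):
T_{1}^{(1)} = (4·0.353031 − 0.324927) / 3 = 0.362399
T_{2}^{(1)} = (4·0.359923 − 0.353031) / 3 = 0.362220
T_{2}^{(2)} = (16·0.362220 − 0.362399) / 15 = 0.362208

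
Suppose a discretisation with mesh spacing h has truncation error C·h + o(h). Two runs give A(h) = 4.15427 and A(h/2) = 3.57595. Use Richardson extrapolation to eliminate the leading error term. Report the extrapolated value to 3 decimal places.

2.998

The leading error scales as h; refining by a factor of 2 reduces it by 2^1 = 2.
Extrapolated value = (2·A(h/2) − A(h)) / (2 − 1)
= (2·3.57595 − 4.15427) / 1
= 2.99763 / 1 = 2.99763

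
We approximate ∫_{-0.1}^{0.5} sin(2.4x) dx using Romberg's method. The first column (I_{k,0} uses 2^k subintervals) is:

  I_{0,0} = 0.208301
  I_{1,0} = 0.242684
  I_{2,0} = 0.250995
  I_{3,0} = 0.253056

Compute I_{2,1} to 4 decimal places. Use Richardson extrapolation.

0.2538

I_{2,1} = 0.250995 + (0.250995 − 0.242684)/3 = 0.253765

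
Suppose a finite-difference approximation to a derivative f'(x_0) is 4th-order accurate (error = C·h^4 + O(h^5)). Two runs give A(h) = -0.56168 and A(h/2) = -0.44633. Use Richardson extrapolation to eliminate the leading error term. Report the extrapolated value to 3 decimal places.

-0.439

Extrapolated value = (16·A(h/2) − A(h)) / (16 − 1)
= (16·(-0.44633) − (-0.56168)) / 15
= -6.57960 / 15 = -0.43864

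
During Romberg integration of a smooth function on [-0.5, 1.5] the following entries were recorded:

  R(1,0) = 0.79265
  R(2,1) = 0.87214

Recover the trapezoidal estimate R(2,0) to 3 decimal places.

0.852

From R(2,1) = (4·R(2,0) − R(1,0))/3, solve for R(2,0):
4·R(2,0) = 3·0.87214 + 0.79265 = 3.40907
R(2,0) = 0.85227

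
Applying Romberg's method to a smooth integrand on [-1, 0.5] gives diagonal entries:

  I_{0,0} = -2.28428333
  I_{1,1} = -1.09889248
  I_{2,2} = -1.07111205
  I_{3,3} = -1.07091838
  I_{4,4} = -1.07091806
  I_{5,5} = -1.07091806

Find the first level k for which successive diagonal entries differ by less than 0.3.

|I_{1,1} − I_{0,0}| = 1.18539085 ≥ 0.3
|I_{2,2} − I_{1,1}| = 0.02778043 < 0.3

k = 2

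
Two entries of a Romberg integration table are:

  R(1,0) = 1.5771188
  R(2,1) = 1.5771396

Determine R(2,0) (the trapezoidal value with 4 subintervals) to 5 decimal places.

1.57713

From R(2,1) = (4·R(2,0) − R(1,0))/3, solve for R(2,0):
4·R(2,0) = 3·1.5771396 + 1.5771188 = 6.3085376
R(2,0) = 1.5771344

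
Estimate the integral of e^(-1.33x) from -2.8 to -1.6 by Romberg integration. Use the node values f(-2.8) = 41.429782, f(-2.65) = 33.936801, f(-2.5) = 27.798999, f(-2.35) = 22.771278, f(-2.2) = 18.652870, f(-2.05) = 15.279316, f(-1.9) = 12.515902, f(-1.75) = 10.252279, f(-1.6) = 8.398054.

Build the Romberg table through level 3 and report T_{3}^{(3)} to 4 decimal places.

T_{0}^{(0)} (trapezoid, 1 panel, h=1.2000): 29.896702
T_{1}^{(0)} (trapezoid, 2 panels, h=0.6000): 26.140073
T_{2}^{(0)} (trapezoid, 4 panels, h=0.3000): 25.164507
T_{3}^{(0)} (trapezoid, 8 panels, h=0.1500): 24.918204
T_{1}^{(1)} = 26.140073 + (26.140073 − 29.896702)/3 = 24.887863
T_{2}^{(1)} = 25.164507 + (25.164507 − 26.140073)/3 = 24.839318
T_{3}^{(1)} = 24.918204 + (24.918204 − 25.164507)/3 = 24.836103
T_{2}^{(2)} = 24.839318 + (24.839318 − 24.887863)/15 = 24.836082
T_{3}^{(2)} = 24.836103 + (24.836103 − 24.839318)/15 = 24.835889
T_{3}^{(3)} = 24.835889 + (24.835889 − 24.836082)/63 = 24.835886

24.8359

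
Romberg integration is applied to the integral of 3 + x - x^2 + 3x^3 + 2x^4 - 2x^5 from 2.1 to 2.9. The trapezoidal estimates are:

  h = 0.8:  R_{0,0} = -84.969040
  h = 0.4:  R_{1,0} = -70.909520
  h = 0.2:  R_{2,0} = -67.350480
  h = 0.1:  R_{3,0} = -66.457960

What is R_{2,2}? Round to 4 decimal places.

R_{1,1} = -70.909520 + (-70.909520 − (-84.969040))/3 = -66.223013
R_{2,1} = -67.350480 + (-67.350480 − (-70.909520))/3 = -66.164133
R_{2,2} = (16·(-66.164133) − (-66.223013)) / 15 = -66.160208
(Column j=1 coincides with Simpson's rule on the same nodes.)

-66.1602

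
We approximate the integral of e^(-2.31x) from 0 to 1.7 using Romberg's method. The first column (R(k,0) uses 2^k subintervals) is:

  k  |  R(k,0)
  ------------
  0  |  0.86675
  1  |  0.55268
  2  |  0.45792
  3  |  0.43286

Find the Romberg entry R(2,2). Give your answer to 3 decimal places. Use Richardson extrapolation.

0.425

Richardson extrapolation on the trapezoidal column (denominator 4−1=3):
R(1,1) = 0.55268 + (0.55268 − 0.86675)/3 = 0.44799
R(2,1) = (4·0.45792 − 0.55268) / 3 = 0.42633
R(2,2) = (16·0.42633 − 0.44799) / 15 = 0.42489
(Column j=1 coincides with Simpson's rule on the same nodes.)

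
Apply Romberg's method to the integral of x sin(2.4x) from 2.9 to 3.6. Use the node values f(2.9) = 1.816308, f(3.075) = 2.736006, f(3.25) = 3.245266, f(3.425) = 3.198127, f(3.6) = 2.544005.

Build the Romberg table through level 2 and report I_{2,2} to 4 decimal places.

I_{0,0} (trapezoid, 1 panel, h=0.7000): 1.526110
I_{1,0} (trapezoid, 2 panels, h=0.3500): 1.898898
I_{2,0} (trapezoid, 4 panels, h=0.1750): 1.987922
I_{1,1} = 1.898898 + (1.898898 − 1.526110)/3 = 2.023161
I_{2,1} = 1.987922 + (1.987922 − 1.898898)/3 = 2.017597
I_{2,2} = 2.017597 + (2.017597 − 2.023161)/15 = 2.017226

2.0172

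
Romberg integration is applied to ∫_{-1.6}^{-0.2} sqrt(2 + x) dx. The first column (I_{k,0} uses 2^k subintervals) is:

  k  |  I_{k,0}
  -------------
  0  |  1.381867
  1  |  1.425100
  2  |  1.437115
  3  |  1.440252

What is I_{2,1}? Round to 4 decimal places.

I_{2,1} = (4·1.437115 − 1.425100) / 3 = 1.441120

1.4411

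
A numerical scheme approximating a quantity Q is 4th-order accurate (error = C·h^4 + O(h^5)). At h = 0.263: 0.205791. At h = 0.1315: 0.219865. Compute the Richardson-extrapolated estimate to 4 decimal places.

The leading error scales as h^4; refining by a factor of 2 reduces it by 2^4 = 16.
Extrapolated value = (16·A(h/2) − A(h)) / (16 − 1)
= (16·0.219865 − 0.205791) / 15
= 3.312049 / 15 = 0.220803

0.2208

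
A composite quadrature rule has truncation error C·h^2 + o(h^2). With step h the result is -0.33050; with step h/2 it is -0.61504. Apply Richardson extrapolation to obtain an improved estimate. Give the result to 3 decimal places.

Extrapolated value = (4·A(h/2) − A(h)) / (4 − 1)
= (4·(-0.61504) − (-0.33050)) / 3
= -2.12966 / 3 = -0.70989

-0.710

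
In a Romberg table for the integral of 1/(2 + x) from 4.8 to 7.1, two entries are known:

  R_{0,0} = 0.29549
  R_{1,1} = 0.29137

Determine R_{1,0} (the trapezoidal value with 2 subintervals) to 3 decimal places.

0.292

From R_{1,1} = (4·R_{1,0} − R_{0,0})/3, solve for R_{1,0}:
4·R_{1,0} = 3·0.29137 + 0.29549 = 1.16960
R_{1,0} = 0.29240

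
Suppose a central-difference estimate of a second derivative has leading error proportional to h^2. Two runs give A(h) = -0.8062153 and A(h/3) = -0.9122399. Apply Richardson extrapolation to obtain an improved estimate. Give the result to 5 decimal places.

Extrapolated value = (9·A(h/3) − A(h)) / (9 − 1)
= (9·(-0.9122399) − (-0.8062153)) / 8
= -7.4039438 / 8 = -0.9254930

-0.92549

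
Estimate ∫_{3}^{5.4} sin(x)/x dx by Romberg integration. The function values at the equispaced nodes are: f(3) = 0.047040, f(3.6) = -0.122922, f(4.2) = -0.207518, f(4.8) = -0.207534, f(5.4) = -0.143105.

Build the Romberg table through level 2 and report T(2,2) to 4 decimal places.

-0.3663

T(0,0) (trapezoid, 1 panel, h=2.4000): -0.115278
T(1,0) (trapezoid, 2 panels, h=1.2000): -0.306661
T(2,0) (trapezoid, 4 panels, h=0.6000): -0.351604
T(1,1) = -0.306661 + (-0.306661 − (-0.115278))/3 = -0.370455
T(2,1) = -0.351604 + (-0.351604 − (-0.306661))/3 = -0.366585
T(2,2) = -0.366585 + (-0.366585 − (-0.370455))/15 = -0.366327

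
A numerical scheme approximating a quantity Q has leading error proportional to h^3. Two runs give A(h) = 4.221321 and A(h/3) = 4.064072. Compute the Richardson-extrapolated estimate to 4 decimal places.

The leading error scales as h^3; refining by a factor of 3 reduces it by 3^3 = 27.
Extrapolated value = (27·A(h/3) − A(h)) / (27 − 1)
= (27·4.064072 − 4.221321) / 26
= 105.508623 / 26 = 4.058024

4.0580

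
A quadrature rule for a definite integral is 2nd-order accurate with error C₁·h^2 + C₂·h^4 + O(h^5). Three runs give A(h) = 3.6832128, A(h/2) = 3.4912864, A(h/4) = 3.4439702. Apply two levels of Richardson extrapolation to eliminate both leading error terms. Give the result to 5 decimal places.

First eliminate the h^2 term (factor 2^2 = 4):
  B₁ = (4·3.4912864 − 3.6832128)/3 = 3.4273109
  B₂ = (4·3.4439702 − 3.4912864)/3 = 3.4281981
Then eliminate the h^4 term (factor 2^4 = 16):
  (16·3.4281981 − 3.4273109)/15 = 3.4282572

3.42826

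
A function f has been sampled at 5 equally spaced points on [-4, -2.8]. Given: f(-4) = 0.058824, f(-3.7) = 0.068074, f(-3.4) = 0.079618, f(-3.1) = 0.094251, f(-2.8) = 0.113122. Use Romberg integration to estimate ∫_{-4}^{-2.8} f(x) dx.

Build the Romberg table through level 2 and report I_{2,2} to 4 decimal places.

0.0980

I_{0,0} (trapezoid, 1 panel, h=1.2000): 0.103168
I_{1,0} (trapezoid, 2 panels, h=0.6000): 0.099355
I_{2,0} (trapezoid, 4 panels, h=0.3000): 0.098375
I_{1,1} = 0.099355 + (0.099355 − 0.103168)/3 = 0.098084
I_{2,1} = 0.098375 + (0.098375 − 0.099355)/3 = 0.098048
I_{2,2} = 0.098048 + (0.098048 − 0.098084)/15 = 0.098046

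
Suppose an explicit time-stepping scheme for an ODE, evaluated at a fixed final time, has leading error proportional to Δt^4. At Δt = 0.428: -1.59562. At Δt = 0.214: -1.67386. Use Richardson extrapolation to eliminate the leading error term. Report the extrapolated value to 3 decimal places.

The leading error scales as Δt^4; refining by a factor of 2 reduces it by 2^4 = 16.
Extrapolated value = (16·A(Δt/2) − A(Δt)) / (16 − 1)
= (16·(-1.67386) − (-1.59562)) / 15
= -25.18614 / 15 = -1.67908

-1.679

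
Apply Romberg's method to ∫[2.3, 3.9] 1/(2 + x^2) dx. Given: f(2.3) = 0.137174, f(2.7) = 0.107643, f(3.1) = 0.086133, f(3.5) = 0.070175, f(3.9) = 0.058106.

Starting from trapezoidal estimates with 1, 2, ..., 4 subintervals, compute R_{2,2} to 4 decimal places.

0.1438

R_{0,0} (trapezoid, 1 panel, h=1.6000): 0.156224
R_{1,0} (trapezoid, 2 panels, h=0.8000): 0.147018
R_{2,0} (trapezoid, 4 panels, h=0.4000): 0.144636
R_{1,1} = 0.147018 + (0.147018 − 0.156224)/3 = 0.143949
R_{2,1} = 0.144636 + (0.144636 − 0.147018)/3 = 0.143842
R_{2,2} = 0.143842 + (0.143842 − 0.143949)/15 = 0.143835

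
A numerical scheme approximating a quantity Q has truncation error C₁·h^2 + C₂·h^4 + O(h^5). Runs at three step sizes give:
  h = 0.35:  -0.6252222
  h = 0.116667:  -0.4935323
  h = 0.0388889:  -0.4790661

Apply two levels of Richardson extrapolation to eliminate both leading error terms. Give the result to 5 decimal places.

-0.47726

First eliminate the h^2 term (factor 3^2 = 9):
  B₁ = (9·(-0.4935323) − (-0.6252222))/8 = -0.4770711
  B₂ = (9·(-0.4790661) − (-0.4935323))/8 = -0.4772578
Then eliminate the h^4 term (factor 3^4 = 81):
  (81·(-0.4772578) − (-0.4770711))/80 = -0.4772601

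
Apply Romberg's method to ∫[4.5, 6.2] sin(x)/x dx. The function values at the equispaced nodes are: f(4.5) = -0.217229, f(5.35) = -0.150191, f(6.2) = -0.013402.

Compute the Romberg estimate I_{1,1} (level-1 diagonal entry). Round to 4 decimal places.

-0.2356

I_{0,0} (trapezoid, 1 panel, h=1.7000): -0.196036
I_{1,0} (trapezoid, 2 panels, h=0.8500): -0.225681
I_{1,1} = -0.225681 + (-0.225681 − (-0.196036))/3 = -0.235563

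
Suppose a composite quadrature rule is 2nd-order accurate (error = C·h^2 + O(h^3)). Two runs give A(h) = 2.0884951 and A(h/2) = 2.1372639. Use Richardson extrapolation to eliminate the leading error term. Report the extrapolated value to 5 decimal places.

2.15352

Extrapolated value = (4·A(h/2) − A(h)) / (4 − 1)
= (4·2.1372639 − 2.0884951) / 3
= 6.4605605 / 3 = 2.1535202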